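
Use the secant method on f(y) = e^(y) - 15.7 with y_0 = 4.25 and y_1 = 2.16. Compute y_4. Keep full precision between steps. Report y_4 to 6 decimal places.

f(y_0) = 54.405412, f(y_1) = -7.028862
y_2 = 2.160000 - (-7.028862)·(2.160000 - 4.250000)/(-7.028862 - (54.405412)) = 2.399123; f(y_2) = -4.686491
y_3 = 2.399123 - (-4.686491)·(2.399123 - 2.160000)/(-4.686491 - (-7.028862)) = 2.877546; f(y_3) = 2.070616
y_4 = 2.877546 - (2.070616)·(2.877546 - 2.399123)/(2.070616 - (-4.686491)) = 2.730940; f(y_4) = -0.352687

2.730940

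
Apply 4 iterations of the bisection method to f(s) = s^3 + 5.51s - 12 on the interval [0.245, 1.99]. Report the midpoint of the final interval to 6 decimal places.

f(0.245000) = -10.635344, f(1.990000) = 6.845499 (opposite signs)
step 1: m = 1.117500, f(m) = -4.447034 < 0 → root in [1.117500, 1.990000]
step 2: m = 1.553750, f(m) = 0.312131 > 0 → root in [1.117500, 1.553750]
step 3: m = 1.335625, f(m) = -2.258093 < 0 → root in [1.335625, 1.553750]
step 4: m = 1.444687, f(m) = -1.024533 < 0 → root in [1.444687, 1.553750]
Midpoint of [1.444687, 1.553750] = 1.499219

1.499219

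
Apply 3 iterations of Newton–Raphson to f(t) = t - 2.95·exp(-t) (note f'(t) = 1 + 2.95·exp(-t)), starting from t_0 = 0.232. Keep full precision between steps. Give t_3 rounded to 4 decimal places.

t_0 = 0.232000: f = -2.107191, f' = 3.339191 → t_1 = 0.232000 - (-2.107191)/(3.339191) = 0.863048
t_1 = 0.863048: f = -0.381480, f' = 2.244529 → t_2 = 0.863048 - (-0.381480)/(2.244529) = 1.033008
t_2 = 1.033008: f = -0.016998, f' = 2.050007 → t_3 = 1.033008 - (-0.016998)/(2.050007) = 1.041300

1.0413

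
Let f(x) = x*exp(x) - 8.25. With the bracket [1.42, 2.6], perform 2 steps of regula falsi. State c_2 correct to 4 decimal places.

f(1.420000) = -2.375289, f(2.600000) = 26.755719
step 1: c = 1.516215, f(c) = -1.343713 < 0 → new bracket [1.516215, 2.600000]
step 2: c = 1.568042, f(c) = -0.727722 < 0 → new bracket [1.568042, 2.600000]

1.5680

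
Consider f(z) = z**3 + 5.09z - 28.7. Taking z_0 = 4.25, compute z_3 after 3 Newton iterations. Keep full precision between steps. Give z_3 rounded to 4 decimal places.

2.5166

Newton update: z ← z − f(z)/f'(z).
f'(z) = 3z**2 + 5.09
z_0 = 4.250000: f = 69.698125, f' = 59.277500 → z_1 = 4.250000 - (69.698125)/(59.277500) = 3.074206
z_1 = 3.074206: f = 16.001240, f' = 33.442229 → z_2 = 3.074206 - (16.001240)/(33.442229) = 2.595732
z_2 = 2.595732: f = 2.001862, f' = 25.303473 → z_3 = 2.595732 - (2.001862)/(25.303473) = 2.516618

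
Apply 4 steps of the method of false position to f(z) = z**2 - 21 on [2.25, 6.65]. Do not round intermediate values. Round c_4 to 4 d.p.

4.5790

f(2.250000) = -15.937500, f(6.650000) = 23.222500
step 1: c = 4.040730, f(c) = -4.672498 < 0 → new bracket [4.040730, 6.650000]
step 2: c = 4.477791, f(c) = -0.949387 < 0 → new bracket [4.477791, 6.650000]
step 3: c = 4.563108, f(c) = -0.178047 < 0 → new bracket [4.563108, 6.650000]
step 4: c = 4.578986, f(c) = -0.032885 < 0 → new bracket [4.578986, 6.650000]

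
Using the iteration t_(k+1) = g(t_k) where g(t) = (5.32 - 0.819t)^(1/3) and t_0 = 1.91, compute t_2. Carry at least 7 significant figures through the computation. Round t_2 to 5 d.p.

1.59359

t_1 = g(1.910000) = 1.554404
t_2 = g(1.554404) = 1.593587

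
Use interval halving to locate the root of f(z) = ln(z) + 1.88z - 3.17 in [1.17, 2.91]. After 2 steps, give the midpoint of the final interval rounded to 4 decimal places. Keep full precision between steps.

f(1.170000) = -0.813396, f(2.910000) = 3.368953 (opposite signs)
step 1: m = 2.040000, f(m) = 1.378150 > 0 → root in [1.170000, 2.040000]
step 2: m = 1.605000, f(m) = 0.320524 > 0 → root in [1.170000, 1.605000]
Midpoint of [1.170000, 1.605000] = 1.387500

1.3875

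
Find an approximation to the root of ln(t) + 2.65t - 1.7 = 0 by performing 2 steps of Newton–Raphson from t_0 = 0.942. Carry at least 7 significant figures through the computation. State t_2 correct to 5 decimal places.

0.75004

f'(t) = 1/t + 2.65
t_0 = 0.942000: f = 0.736550, f' = 3.711571 → t_1 = 0.942000 - (0.736550)/(3.711571) = 0.743553
t_1 = 0.743553: f = -0.025900, f' = 3.994894 → t_2 = 0.743553 - (-0.025900)/(3.994894) = 0.750036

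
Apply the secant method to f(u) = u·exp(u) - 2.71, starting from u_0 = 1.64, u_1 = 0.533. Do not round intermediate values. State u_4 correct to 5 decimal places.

0.98488

f(u_0) = 5.744478, f(u_1) = -1.801748
u_2 = 0.533000 - (-1.801748)·(0.533000 - 1.640000)/(-1.801748 - (5.744478)) = 0.797309; f(u_2) = -0.940325
u_3 = 0.797309 - (-0.940325)·(0.797309 - 0.533000)/(-0.940325 - (-1.801748)) = 1.085827; f(u_3) = 0.506099
u_4 = 1.085827 - (0.506099)·(1.085827 - 0.797309)/(0.506099 - (-0.940325)) = 0.984876; f(u_4) = -0.073017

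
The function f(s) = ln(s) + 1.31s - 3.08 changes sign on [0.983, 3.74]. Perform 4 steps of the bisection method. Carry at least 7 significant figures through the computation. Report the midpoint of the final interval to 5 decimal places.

f(0.983000) = -1.809416, f(3.740000) = 3.138486 (opposite signs)
step 1: m = 2.361500, f(m) = 0.872862 > 0 → root in [0.983000, 2.361500]
step 2: m = 1.672250, f(m) = -0.375182 < 0 → root in [1.672250, 2.361500]
step 3: m = 2.016875, f(m) = 0.263656 > 0 → root in [1.672250, 2.016875]
step 4: m = 1.844562, f(m) = -0.051381 < 0 → root in [1.844562, 2.016875]
Midpoint of [1.844562, 2.016875] = 1.930719

1.93072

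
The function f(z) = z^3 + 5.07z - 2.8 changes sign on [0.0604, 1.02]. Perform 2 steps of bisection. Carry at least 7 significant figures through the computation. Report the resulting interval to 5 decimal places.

f(0.060400) = -2.493552, f(1.020000) = 3.432608 (opposite signs)
step 1: m = 0.540200, f(m) = 0.096453 > 0 → root in [0.060400, 0.540200]
step 2: m = 0.300300, f(m) = -1.250398 < 0 → root in [0.300300, 0.540200]

[0.30030, 0.54020]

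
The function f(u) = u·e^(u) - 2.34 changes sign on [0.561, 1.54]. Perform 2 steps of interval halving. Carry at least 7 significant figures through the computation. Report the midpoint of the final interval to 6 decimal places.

0.928125

f(0.561000) = -1.356890, f(1.540000) = 4.843469 (opposite signs)
step 1: m = 1.050500, f(m) = 0.663464 > 0 → root in [0.561000, 1.050500]
step 2: m = 0.805750, f(m) = -0.536430 < 0 → root in [0.805750, 1.050500]
Midpoint of [0.805750, 1.050500] = 0.928125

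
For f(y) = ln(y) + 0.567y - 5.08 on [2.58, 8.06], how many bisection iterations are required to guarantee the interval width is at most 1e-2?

10

Initial width b − a = 8.06 − 2.58 = 5.480000.
After n steps the width is (b−a)/2^n; need (b−a)/2^n ≤ 1e-2.
So n ≥ log₂(5.480000/1e-2) = log₂(548.0000) ≈ 9.0980.
Hence n = 10.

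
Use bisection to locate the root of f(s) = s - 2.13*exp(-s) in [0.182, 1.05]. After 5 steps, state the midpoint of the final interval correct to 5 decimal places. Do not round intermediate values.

f(0.182000) = -1.593571, f(1.050000) = 0.304633 (opposite signs)
step 1: m = 0.616000, f(m) = -0.534414 < 0 → root in [0.616000, 1.050000]
step 2: m = 0.833000, f(m) = -0.093003 < 0 → root in [0.833000, 1.050000]
step 3: m = 0.941500, f(m) = 0.110710 > 0 → root in [0.833000, 0.941500]
step 4: m = 0.887250, f(m) = 0.010145 > 0 → root in [0.833000, 0.887250]
step 5: m = 0.860125, f(m) = -0.041098 < 0 → root in [0.860125, 0.887250]
Midpoint of [0.860125, 0.887250] = 0.873687

0.87369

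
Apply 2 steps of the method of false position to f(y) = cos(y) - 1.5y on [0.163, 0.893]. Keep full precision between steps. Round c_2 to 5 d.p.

0.56188

f(0.163000) = 0.742245, f(0.893000) = -0.712422
step 1: c = 0.535483, f(c) = 0.056798 > 0 → new bracket [0.535483, 0.893000]
step 2: c = 0.561881, f(c) = 0.003432 > 0 → new bracket [0.561881, 0.893000]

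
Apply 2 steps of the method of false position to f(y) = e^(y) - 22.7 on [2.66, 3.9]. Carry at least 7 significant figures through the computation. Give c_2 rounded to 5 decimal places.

f(2.660000) = -8.403711, f(3.900000) = 26.702449
step 1: c = 2.956831, f(c) = -3.463084 < 0 → new bracket [2.956831, 3.900000]
step 2: c = 3.065109, f(c) = -1.263192 < 0 → new bracket [3.065109, 3.900000]

3.06511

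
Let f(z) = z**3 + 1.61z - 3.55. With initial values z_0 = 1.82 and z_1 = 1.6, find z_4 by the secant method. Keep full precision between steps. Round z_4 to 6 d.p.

1.182998

f(z_0) = 5.408768, f(z_1) = 3.122000
z_2 = 1.600000 - (3.122000)·(1.600000 - 1.820000)/(3.122000 - (5.408768)) = 1.299646; f(z_2) = 0.737636
z_3 = 1.299646 - (0.737636)·(1.299646 - 1.600000)/(0.737636 - (3.122000)) = 1.206727; f(z_3) = 0.150057
z_4 = 1.206727 - (0.150057)·(1.206727 - 1.299646)/(0.150057 - (0.737636)) = 1.182998; f(z_4) = 0.010212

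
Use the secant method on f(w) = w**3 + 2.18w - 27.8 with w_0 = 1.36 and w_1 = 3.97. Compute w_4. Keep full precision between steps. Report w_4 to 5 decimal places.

2.82789

Secant update: w_(k+1) = w_k − f(w_k)·(w_k − w_(k-1))/(f(w_k) − f(w_(k-1))).
f(w_0) = -22.319744, f(w_1) = 43.425373
w_2 = 3.970000 - (43.425373)·(3.970000 - 1.360000)/(43.425373 - (-22.319744)) = 2.246066; f(w_2) = -11.572589
w_3 = 2.246066 - (-11.572589)·(2.246066 - 3.970000)/(-11.572589 - (43.425373)) = 2.608814; f(w_3) = -4.357434
w_4 = 2.608814 - (-4.357434)·(2.608814 - 2.246066)/(-4.357434 - (-11.572589)) = 2.827887; f(w_4) = 0.979257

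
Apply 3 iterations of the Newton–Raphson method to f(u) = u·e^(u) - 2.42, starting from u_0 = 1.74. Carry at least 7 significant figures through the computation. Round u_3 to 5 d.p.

f'(u) = (u + 1)·e^(u)
u_0 = 1.740000: f = 7.493378, f' = 15.610721 → u_1 = 1.740000 - (7.493378)/(15.610721) = 1.259985
u_1 = 1.259985: f = 2.021913, f' = 7.967282 → u_2 = 1.259985 - (2.021913)/(7.967282) = 1.006208
u_2 = 1.006208: f = 0.332191, f' = 5.487400 → u_3 = 1.006208 - (0.332191)/(5.487400) = 0.945671

0.94567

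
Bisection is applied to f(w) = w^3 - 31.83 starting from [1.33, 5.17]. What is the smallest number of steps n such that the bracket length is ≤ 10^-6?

Initial width b − a = 5.17 − 1.33 = 3.840000.
After n steps the width is (b−a)/2^n; need (b−a)/2^n ≤ 10^-6.
So n ≥ log₂(3.840000/10^-6) = log₂(3840000.0000) ≈ 21.8727.
Hence n = 22.

22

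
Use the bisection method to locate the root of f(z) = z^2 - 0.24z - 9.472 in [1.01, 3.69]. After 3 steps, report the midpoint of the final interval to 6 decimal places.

3.187500

f(1.010000) = -8.694300, f(3.690000) = 3.258500 (opposite signs)
step 1: m = 2.350000, f(m) = -4.513500 < 0 → root in [2.350000, 3.690000]
step 2: m = 3.020000, f(m) = -1.076400 < 0 → root in [3.020000, 3.690000]
step 3: m = 3.355000, f(m) = 0.978825 > 0 → root in [3.020000, 3.355000]
Midpoint of [3.020000, 3.355000] = 3.187500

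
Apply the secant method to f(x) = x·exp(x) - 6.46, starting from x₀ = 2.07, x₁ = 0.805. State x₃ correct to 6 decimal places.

f(x_0) = 9.944384, f(x_1) = -4.659459
x_2 = 0.805000 - (-4.659459)·(0.805000 - 2.070000)/(-4.659459 - (9.944384)) = 1.208607; f(x_2) = -2.412596
x_3 = 1.208607 - (-2.412596)·(1.208607 - 0.805000)/(-2.412596 - (-4.659459)) = 1.641985; f(x_3) = 2.021530

1.641985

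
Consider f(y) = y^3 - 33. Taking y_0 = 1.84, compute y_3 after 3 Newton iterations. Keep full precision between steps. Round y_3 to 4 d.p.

3.2366

Newton update: y ← y − f(y)/f'(y).
f'(y) = 3y^2
y_0 = 1.840000: f = -26.770496, f' = 10.156800 → y_1 = 1.840000 - (-26.770496)/(10.156800) = 4.475721
y_1 = 4.475721: f = 56.658024, f' = 60.096248 → y_2 = 4.475721 - (56.658024)/(60.096248) = 3.532933
y_2 = 3.532933: f = 11.096729, f' = 37.444856 → y_3 = 3.532933 - (11.096729)/(37.444856) = 3.236585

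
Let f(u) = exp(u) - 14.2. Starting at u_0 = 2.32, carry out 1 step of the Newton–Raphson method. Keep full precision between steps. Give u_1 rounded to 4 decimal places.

f'(u) = exp(u)
u_0 = 2.320000: f = -4.024326, f' = 10.175674 → u_1 = 2.320000 - (-4.024326)/(10.175674) = 2.715485

2.7155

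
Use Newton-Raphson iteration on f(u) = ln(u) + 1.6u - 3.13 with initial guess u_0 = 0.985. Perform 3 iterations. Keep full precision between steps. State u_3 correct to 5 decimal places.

Newton update: u ← u − f(u)/f'(u).
f'(u) = 1/u + 1.6
u_0 = 0.985000: f = -1.569114, f' = 2.615228 → u_1 = 0.985000 - (-1.569114)/(2.615228) = 1.584991
u_1 = 1.584991: f = -0.133436, f' = 2.230918 → u_2 = 1.584991 - (-0.133436)/(2.230918) = 1.644803
u_2 = 1.644803: f = -0.000695, f' = 2.207976 → u_3 = 1.644803 - (-0.000695)/(2.207976) = 1.645118

1.64512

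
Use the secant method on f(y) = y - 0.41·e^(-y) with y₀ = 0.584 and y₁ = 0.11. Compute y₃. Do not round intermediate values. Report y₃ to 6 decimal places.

f(y_0) = 0.355358, f(y_1) = -0.257292
y_2 = 0.110000 - (-0.257292)·(0.110000 - 0.584000)/(-0.257292 - (0.355358)) = 0.309064; f(y_2) = 0.008069
y_3 = 0.309064 - (0.008069)·(0.309064 - 0.110000)/(0.008069 - (-0.257292)) = 0.303011; f(y_3) = 0.000188

0.303011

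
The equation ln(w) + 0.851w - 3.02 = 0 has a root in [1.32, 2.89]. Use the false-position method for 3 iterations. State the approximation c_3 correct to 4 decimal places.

f(1.320000) = -1.619048, f(2.890000) = 0.500647
step 1: c = 2.519185, f(c) = 0.047762 > 0 → new bracket [1.320000, 2.519185]
step 2: c = 2.484823, f(c) = 0.004785 > 0 → new bracket [1.320000, 2.484823]
step 3: c = 2.481390, f(c) = 0.000482 > 0 → new bracket [1.320000, 2.481390]

2.4814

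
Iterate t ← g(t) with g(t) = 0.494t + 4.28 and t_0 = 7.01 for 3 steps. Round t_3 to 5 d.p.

t_1 = g(7.010000) = 7.742940
t_2 = g(7.742940) = 8.105012
t_3 = g(8.105012) = 8.283876

8.28388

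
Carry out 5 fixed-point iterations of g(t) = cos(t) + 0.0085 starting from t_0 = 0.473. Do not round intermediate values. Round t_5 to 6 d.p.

0.777361

t_1 = g(0.473000) = 0.898706
t_2 = g(0.898706) = 0.631123
t_3 = g(0.631123) = 0.815865
t_4 = g(0.815865) = 0.693739
t_5 = g(0.693739) = 0.777361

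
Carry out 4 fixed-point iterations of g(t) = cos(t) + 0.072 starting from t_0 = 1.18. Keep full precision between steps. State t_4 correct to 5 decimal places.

0.87628

t_1 = g(1.180000) = 0.452925
t_2 = g(0.452925) = 0.971171
t_3 = g(0.971171) = 0.636333
t_4 = g(0.636333) = 0.876280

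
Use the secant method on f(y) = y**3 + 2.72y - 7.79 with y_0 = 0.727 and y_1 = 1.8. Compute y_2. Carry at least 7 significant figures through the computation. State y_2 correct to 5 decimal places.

Secant update: y_(k+1) = y_k − f(y_k)·(y_k − y_(k-1))/(f(y_k) − f(y_(k-1))).
f(y_0) = -5.428319, f(y_1) = 2.938000
y_2 = 1.800000 - (2.938000)·(1.800000 - 0.727000)/(2.938000 - (-5.428319)) = 1.423195; f(y_2) = -1.036254

1.42319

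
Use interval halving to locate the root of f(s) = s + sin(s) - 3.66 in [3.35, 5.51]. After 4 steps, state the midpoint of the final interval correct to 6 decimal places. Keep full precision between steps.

4.632500

f(3.350000) = -0.516902, f(5.510000) = 1.151582 (opposite signs)
step 1: m = 4.430000, f(m) = -0.190392 < 0 → root in [4.430000, 5.510000]
step 2: m = 4.970000, f(m) = 0.342999 > 0 → root in [4.430000, 4.970000]
step 3: m = 4.700000, f(m) = 0.040077 > 0 → root in [4.430000, 4.700000]
step 4: m = 4.565000, f(m) = -0.084158 < 0 → root in [4.565000, 4.700000]
Midpoint of [4.565000, 4.700000] = 4.632500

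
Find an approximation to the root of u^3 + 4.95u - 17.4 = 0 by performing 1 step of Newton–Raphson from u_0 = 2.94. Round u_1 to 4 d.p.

2.2093

Newton update: u ← u − f(u)/f'(u).
f'(u) = 3u^2 + 4.95
u_0 = 2.940000: f = 22.565184, f' = 30.880800 → u_1 = 2.940000 - (22.565184)/(30.880800) = 2.209281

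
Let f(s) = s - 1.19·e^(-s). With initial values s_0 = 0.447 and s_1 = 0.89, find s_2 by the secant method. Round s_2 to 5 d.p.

0.64148

Secant update: s_(k+1) = s_k − f(s_k)·(s_k − s_(k-1))/(f(s_k) − f(s_(k-1))).
f(s_0) = -0.314057, f(s_1) = 0.401320
s_2 = 0.890000 - (0.401320)·(0.890000 - 0.447000)/(0.401320 - (-0.314057)) = 0.641481; f(s_2) = 0.014932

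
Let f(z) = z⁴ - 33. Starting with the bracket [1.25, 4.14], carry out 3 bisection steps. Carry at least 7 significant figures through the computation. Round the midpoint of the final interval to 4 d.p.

f(1.250000) = -30.558594, f(4.140000) = 260.765888 (opposite signs)
step 1: m = 2.695000, f(m) = 19.751532 > 0 → root in [1.250000, 2.695000]
step 2: m = 1.972500, f(m) = -17.862016 < 0 → root in [1.972500, 2.695000]
step 3: m = 2.333750, f(m) = -3.336846 < 0 → root in [2.333750, 2.695000]
Midpoint of [2.333750, 2.695000] = 2.514375

2.5144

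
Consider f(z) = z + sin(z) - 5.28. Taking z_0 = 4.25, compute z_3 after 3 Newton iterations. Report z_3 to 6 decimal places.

f'(z) = 1 + cos(z)
z_0 = 4.250000: f = -1.924989, f' = 0.553913 → z_1 = 4.250000 - (-1.924989)/(0.553913) = 7.725259
z_1 = 7.725259: f = 3.436986, f' = 1.128368 → z_2 = 7.725259 - (3.436986)/(1.128368) = 4.679278
z_2 = 4.679278: f = -1.600173, f' = 0.966896 → z_3 = 4.679278 - (-1.600173)/(0.966896) = 6.334238

6.334238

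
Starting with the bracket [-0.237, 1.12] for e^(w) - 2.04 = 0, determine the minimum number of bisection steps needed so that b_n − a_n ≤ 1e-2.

8

Initial width b − a = 1.12 − -0.237 = 1.357000.
After n steps the width is (b−a)/2^n; need (b−a)/2^n ≤ 1e-2.
So n ≥ log₂(1.357000/1e-2) = log₂(135.7000) ≈ 7.0843.
Hence n = 8.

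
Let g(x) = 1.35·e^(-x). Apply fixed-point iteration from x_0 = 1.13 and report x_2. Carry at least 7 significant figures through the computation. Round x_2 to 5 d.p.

x_1 = g(1.130000) = 0.436095
x_2 = g(0.436095) = 0.872851

0.87285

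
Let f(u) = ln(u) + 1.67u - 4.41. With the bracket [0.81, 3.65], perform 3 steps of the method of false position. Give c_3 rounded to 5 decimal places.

2.17675

f(0.810000) = -3.268021, f(3.650000) = 2.980227
step 1: c = 2.295405, f(c) = 0.254236 > 0 → new bracket [0.810000, 2.295405]
step 2: c = 2.188189, f(c) = 0.027350 > 0 → new bracket [0.810000, 2.188189]
step 3: c = 2.176751, f(c) = 0.003007 > 0 → new bracket [0.810000, 2.176751]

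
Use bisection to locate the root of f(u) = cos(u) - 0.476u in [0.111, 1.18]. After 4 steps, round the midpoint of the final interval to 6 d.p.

1.079781

f(0.111000) = 0.941010, f(1.180000) = -0.180755 (opposite signs)
step 1: m = 0.645500, f(m) = 0.491541 > 0 → root in [0.645500, 1.180000]
step 2: m = 0.912750, f(m) = 0.177103 > 0 → root in [0.912750, 1.180000]
step 3: m = 1.046375, f(m) = 0.002638 > 0 → root in [1.046375, 1.180000]
step 4: m = 1.113187, f(m) = -0.088073 < 0 → root in [1.046375, 1.113187]
Midpoint of [1.046375, 1.113187] = 1.079781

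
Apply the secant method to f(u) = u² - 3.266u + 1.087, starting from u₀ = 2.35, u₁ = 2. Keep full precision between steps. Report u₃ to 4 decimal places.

2.6991

f(u_0) = -1.065600, f(u_1) = -1.445000
u_2 = 2.000000 - (-1.445000)·(2.000000 - 2.350000)/(-1.445000 - (-1.065600)) = 3.333026; f(u_2) = 1.310399
u_3 = 3.333026 - (1.310399)·(3.333026 - 2.000000)/(1.310399 - (-1.445000)) = 2.699072; f(u_3) = -0.443179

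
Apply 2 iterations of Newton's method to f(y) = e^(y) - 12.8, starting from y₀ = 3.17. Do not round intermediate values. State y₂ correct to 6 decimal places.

2.561324

f'(y) = e^(y)
y_0 = 3.170000: f = 11.007484, f' = 23.807484 → y_1 = 3.170000 - (11.007484)/(23.807484) = 2.707646
y_1 = 2.707646: f = 2.193939, f' = 14.993939 → y_2 = 2.707646 - (2.193939)/(14.993939) = 2.561324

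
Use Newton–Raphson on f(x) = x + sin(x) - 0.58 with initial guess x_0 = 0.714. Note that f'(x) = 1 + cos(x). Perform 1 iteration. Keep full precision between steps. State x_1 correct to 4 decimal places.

0.2647

Newton update: x ← x − f(x)/f'(x).
x_0 = 0.714000: f = 0.788862, f' = 1.755748 → x_1 = 0.714000 - (0.788862)/(1.755748) = 0.264698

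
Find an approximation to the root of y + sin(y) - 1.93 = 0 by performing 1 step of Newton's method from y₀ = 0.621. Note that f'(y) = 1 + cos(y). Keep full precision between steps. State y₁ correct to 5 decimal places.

1.02201

Newton update: y ← y − f(y)/f'(y).
y_0 = 0.621000: f = -0.727151, f' = 1.813297 → y_1 = 0.621000 - (-0.727151)/(1.813297) = 1.022011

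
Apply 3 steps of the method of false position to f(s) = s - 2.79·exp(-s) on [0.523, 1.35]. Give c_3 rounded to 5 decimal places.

1.01374

False-position update: c = (a·f(b) − b·f(a))/(f(b) − f(a)); replace the endpoint whose sign matches f(c).
f(0.523000) = -1.130744, f(1.350000) = 0.626720
step 1: c = 1.055088, f(c) = 0.083716 > 0 → new bracket [0.523000, 1.055088]
step 2: c = 1.018409, f(c) = 0.010748 > 0 → new bracket [0.523000, 1.018409]
step 3: c = 1.013745, f(c) = 0.001372 > 0 → new bracket [0.523000, 1.013745]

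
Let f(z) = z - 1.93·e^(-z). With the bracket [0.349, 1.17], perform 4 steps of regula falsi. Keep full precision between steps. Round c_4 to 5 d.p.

0.83635

f(0.349000) = -1.012409, f(1.170000) = 0.570992
step 1: c = 0.873938, f(c) = 0.068540 > 0 → new bracket [0.349000, 0.873938]
step 2: c = 0.840653, f(c) = 0.007996 > 0 → new bracket [0.349000, 0.840653]
step 3: c = 0.836801, f(c) = 0.000929 > 0 → new bracket [0.349000, 0.836801]
step 4: c = 0.836353, f(c) = 0.000108 > 0 → new bracket [0.349000, 0.836353]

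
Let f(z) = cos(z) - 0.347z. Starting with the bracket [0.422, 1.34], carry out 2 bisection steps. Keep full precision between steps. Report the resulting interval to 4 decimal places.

f(0.422000) = 0.765838, f(1.340000) = -0.236227 (opposite signs)
step 1: m = 0.881000, f(m) = 0.330673 > 0 → root in [0.881000, 1.340000]
step 2: m = 1.110500, f(m) = 0.058870 > 0 → root in [1.110500, 1.340000]

[1.1105, 1.3400]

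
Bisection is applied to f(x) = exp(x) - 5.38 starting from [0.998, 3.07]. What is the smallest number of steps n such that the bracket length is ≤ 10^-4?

15

Initial width b − a = 3.07 − 0.998 = 2.072000.
After n steps the width is (b−a)/2^n; need (b−a)/2^n ≤ 10^-4.
So n ≥ log₂(2.072000/10^-4) = log₂(20720.0000) ≈ 14.3387.
Hence n = 15.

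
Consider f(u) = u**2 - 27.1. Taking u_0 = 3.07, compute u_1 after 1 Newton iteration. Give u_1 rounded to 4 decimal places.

5.9487

f'(u) = 2u
u_0 = 3.070000: f = -17.675100, f' = 6.140000 → u_1 = 3.070000 - (-17.675100)/(6.140000) = 5.948681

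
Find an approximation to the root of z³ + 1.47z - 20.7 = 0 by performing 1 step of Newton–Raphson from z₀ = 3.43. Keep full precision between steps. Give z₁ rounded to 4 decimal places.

f'(z) = 3z² + 1.47
z_0 = 3.430000: f = 24.695707, f' = 36.764700 → z_1 = 3.430000 - (24.695707)/(36.764700) = 2.758277

2.7583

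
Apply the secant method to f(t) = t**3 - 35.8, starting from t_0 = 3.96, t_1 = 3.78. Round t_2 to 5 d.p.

f(t_0) = 26.299136, f(t_1) = 18.210152
t_2 = 3.780000 - (18.210152)·(3.780000 - 3.960000)/(18.210152 - (26.299136)) = 3.374779; f(t_2) = 2.635803

3.37478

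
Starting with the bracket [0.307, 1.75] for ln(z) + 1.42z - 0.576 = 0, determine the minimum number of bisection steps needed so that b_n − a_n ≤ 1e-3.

Initial width b − a = 1.75 − 0.307 = 1.443000.
After n steps the width is (b−a)/2^n; need (b−a)/2^n ≤ 1e-3.
So n ≥ log₂(1.443000/1e-3) = log₂(1443.0000) ≈ 10.4949.
Hence n = 11.

11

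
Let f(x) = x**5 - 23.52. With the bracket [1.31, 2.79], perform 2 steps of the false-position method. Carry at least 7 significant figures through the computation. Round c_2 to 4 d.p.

1.6173

f(1.310000) = -19.662051, f(2.790000) = 145.532274
step 1: c = 1.486155, f(c) = -16.270287 < 0 → new bracket [1.486155, 2.790000]
step 2: c = 1.617265, f(c) = -12.456153 < 0 → new bracket [1.617265, 2.790000]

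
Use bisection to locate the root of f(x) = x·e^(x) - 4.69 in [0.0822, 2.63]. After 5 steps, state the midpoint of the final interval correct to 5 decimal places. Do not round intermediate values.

f(0.082200) = -4.600758, f(2.630000) = 31.798015 (opposite signs)
step 1: m = 1.356100, f(m) = 0.573062 > 0 → root in [0.082200, 1.356100]
step 2: m = 0.719150, f(m) = -3.213810 < 0 → root in [0.719150, 1.356100]
step 3: m = 1.037625, f(m) = -1.761298 < 0 → root in [1.037625, 1.356100]
step 4: m = 1.196862, f(m) = -0.728725 < 0 → root in [1.196862, 1.356100]
step 5: m = 1.276481, f(m) = -0.115083 < 0 → root in [1.276481, 1.356100]
Midpoint of [1.276481, 1.356100] = 1.316291

1.31629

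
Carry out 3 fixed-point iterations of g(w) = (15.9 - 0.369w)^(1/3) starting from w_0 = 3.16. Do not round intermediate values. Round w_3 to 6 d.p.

2.465667

w_1 = g(3.160000) = 2.451545
w_2 = g(2.451545) = 2.465959
w_3 = g(2.465959) = 2.465667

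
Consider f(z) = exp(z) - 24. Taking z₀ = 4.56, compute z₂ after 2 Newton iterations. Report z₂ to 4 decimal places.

3.3421

Newton update: z ← z − f(z)/f'(z).
f'(z) = exp(z)
z_0 = 4.560000: f = 71.583480, f' = 95.583480 → z_1 = 4.560000 - (71.583480)/(95.583480) = 3.811089
z_1 = 3.811089: f = 21.199653, f' = 45.199653 → z_2 = 3.811089 - (21.199653)/(45.199653) = 3.342067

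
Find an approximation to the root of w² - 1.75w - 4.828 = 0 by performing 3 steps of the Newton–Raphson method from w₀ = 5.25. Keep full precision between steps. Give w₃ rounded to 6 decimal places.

f'(w) = 2w - 1.75
w_0 = 5.250000: f = 13.547000, f' = 8.750000 → w_1 = 5.250000 - (13.547000)/(8.750000) = 3.701771
w_1 = 3.701771: f = 2.397012, f' = 5.653543 → w_2 = 3.701771 - (2.397012)/(5.653543) = 3.277787
w_2 = 3.277787: f = 0.179762, f' = 4.805575 → w_3 = 3.277787 - (0.179762)/(4.805575) = 3.240380

3.240380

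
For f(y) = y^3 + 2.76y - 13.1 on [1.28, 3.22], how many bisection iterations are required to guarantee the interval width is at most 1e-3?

Initial width b − a = 3.22 − 1.28 = 1.940000.
After n steps the width is (b−a)/2^n; need (b−a)/2^n ≤ 1e-3.
So n ≥ log₂(1.940000/1e-3) = log₂(1940.0000) ≈ 10.9218.
Hence n = 11.

11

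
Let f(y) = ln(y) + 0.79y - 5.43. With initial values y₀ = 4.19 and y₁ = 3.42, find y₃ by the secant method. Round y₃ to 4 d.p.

f(y_0) = -0.687199, f(y_1) = -1.498559
y_2 = 3.420000 - (-1.498559)·(3.420000 - 4.190000)/(-1.498559 - (-0.687199)) = 4.842168; f(y_2) = -0.027324
y_3 = 4.842168 - (-0.027324)·(4.842168 - 3.420000)/(-0.027324 - (-1.498559)) = 4.868581; f(y_3) = -0.001018

4.8686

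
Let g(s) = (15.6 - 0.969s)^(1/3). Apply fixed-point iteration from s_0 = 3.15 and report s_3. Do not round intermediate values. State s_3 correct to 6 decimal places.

s_1 = g(3.150000) = 2.323740
s_2 = g(2.323740) = 2.372149
s_3 = g(2.372149) = 2.369367

2.369367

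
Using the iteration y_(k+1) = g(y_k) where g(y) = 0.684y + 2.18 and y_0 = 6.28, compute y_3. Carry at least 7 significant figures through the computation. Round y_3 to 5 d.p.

y_1 = g(6.280000) = 6.475520
y_2 = g(6.475520) = 6.609256
y_3 = g(6.609256) = 6.700731

6.70073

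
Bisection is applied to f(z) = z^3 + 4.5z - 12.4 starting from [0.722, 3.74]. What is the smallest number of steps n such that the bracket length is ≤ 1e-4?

Initial width b − a = 3.74 − 0.722 = 3.018000.
After n steps the width is (b−a)/2^n; need (b−a)/2^n ≤ 1e-4.
So n ≥ log₂(3.018000/1e-4) = log₂(30180.0000) ≈ 14.8813.
Hence n = 15.

15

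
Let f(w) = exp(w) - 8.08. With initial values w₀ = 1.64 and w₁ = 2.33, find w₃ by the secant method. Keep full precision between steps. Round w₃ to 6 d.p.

f(w_0) = -2.924830, f(w_1) = 2.197942
w_2 = 2.330000 - (2.197942)·(2.330000 - 1.640000)/(2.197942 - (-2.924830)) = 2.033953; f(w_2) = -0.435753
w_3 = 2.033953 - (-0.435753)·(2.033953 - 2.330000)/(-0.435753 - (2.197942)) = 2.082935; f(w_3) = -0.052002

2.082935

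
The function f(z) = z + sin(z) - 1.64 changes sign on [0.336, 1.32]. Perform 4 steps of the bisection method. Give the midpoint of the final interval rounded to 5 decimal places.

f(0.336000) = -0.974287, f(1.320000) = 0.648715 (opposite signs)
step 1: m = 0.828000, f(m) = -0.075420 < 0 → root in [0.828000, 1.320000]
step 2: m = 1.074000, f(m) = 0.313114 > 0 → root in [0.828000, 1.074000]
step 3: m = 0.951000, f(m) = 0.124997 > 0 → root in [0.828000, 0.951000]
step 4: m = 0.889500, f(m) = 0.026257 > 0 → root in [0.828000, 0.889500]
Midpoint of [0.828000, 0.889500] = 0.858750

0.85875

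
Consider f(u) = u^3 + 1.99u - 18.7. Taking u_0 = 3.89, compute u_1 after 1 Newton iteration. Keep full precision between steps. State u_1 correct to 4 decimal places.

2.8791

Newton update: u ← u − f(u)/f'(u).
f'(u) = 3u^2 + 1.99
u_0 = 3.890000: f = 47.904969, f' = 47.386300 → u_1 = 3.890000 - (47.904969)/(47.386300) = 2.879054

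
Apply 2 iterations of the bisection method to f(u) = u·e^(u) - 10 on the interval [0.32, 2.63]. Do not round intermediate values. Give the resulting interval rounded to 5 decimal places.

[1.47500, 2.05250]

f(0.320000) = -9.559319, f(2.630000) = 26.488015 (opposite signs)
step 1: m = 1.475000, f(m) = -3.552722 < 0 → root in [1.475000, 2.630000]
step 2: m = 2.052500, f(m) = 5.983526 > 0 → root in [1.475000, 2.052500]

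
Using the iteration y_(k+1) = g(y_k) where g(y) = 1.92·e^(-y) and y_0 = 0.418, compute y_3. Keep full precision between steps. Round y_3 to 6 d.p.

y_1 = g(0.418000) = 1.264055
y_2 = g(1.264055) = 0.542412
y_3 = g(0.542412) = 1.116182

1.116182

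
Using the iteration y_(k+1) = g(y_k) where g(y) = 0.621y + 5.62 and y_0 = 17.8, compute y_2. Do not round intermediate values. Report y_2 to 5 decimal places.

y_1 = g(17.800000) = 16.673800
y_2 = g(16.673800) = 15.974430

15.97443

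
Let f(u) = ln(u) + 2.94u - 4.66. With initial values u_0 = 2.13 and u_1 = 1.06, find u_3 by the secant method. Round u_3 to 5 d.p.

1.45751

f(u_0) = 2.358322, f(u_1) = -1.485331
u_2 = 1.060000 - (-1.485331)·(1.060000 - 2.130000)/(-1.485331 - (2.358322)) = 1.473488; f(u_2) = 0.059687
u_3 = 1.473488 - (0.059687)·(1.473488 - 1.060000)/(0.059687 - (-1.485331)) = 1.457514; f(u_3) = 0.001824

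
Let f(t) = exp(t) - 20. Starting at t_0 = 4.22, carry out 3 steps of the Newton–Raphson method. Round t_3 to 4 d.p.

f'(t) = exp(t)
t_0 = 4.220000: f = 48.033484, f' = 68.033484 → t_1 = 4.220000 - (48.033484)/(68.033484) = 3.513973
t_1 = 3.513973: f = 13.581418, f' = 33.581418 → t_2 = 3.513973 - (13.581418)/(33.581418) = 3.109540
t_2 = 3.109540: f = 2.410741, f' = 22.410741 → t_3 = 3.109540 - (2.410741)/(22.410741) = 3.001970

3.0020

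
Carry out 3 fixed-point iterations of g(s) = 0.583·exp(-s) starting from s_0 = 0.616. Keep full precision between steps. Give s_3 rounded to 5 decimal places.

s_1 = g(0.616000) = 0.314879
s_2 = g(0.314879) = 0.425519
s_3 = g(0.425519) = 0.380950

0.38095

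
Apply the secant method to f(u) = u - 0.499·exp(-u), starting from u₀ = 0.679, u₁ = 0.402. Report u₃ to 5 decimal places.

0.35123

Secant update: u_(k+1) = u_k − f(u_k)·(u_k − u_(k-1))/(f(u_k) − f(u_(k-1))).
f(u_0) = 0.425945, f(u_1) = 0.068179
u_2 = 0.402000 - (0.068179)·(0.402000 - 0.679000)/(0.068179 - (0.425945)) = 0.349213; f(u_2) = -0.002703
u_3 = 0.349213 - (-0.002703)·(0.349213 - 0.402000)/(-0.002703 - (0.068179)) = 0.351226; f(u_3) = 0.000018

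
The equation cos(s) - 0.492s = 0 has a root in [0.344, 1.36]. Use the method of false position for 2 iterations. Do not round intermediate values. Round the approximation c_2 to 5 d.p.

f(0.344000) = 0.772165, f(1.360000) = -0.459881
step 1: c = 0.980762, f(c) = 0.073855 > 0 → new bracket [0.980762, 1.360000]
step 2: c = 1.033238, f(c) = 0.003687 > 0 → new bracket [1.033238, 1.360000]

1.03324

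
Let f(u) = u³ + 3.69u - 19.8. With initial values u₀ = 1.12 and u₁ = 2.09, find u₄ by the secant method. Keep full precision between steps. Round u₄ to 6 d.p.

f(u_0) = -14.262272, f(u_1) = -2.958571
u_2 = 2.090000 - (-2.958571)·(2.090000 - 1.120000)/(-2.958571 - (-14.262272)) = 2.343883; f(u_2) = 1.725717
u_3 = 2.343883 - (1.725717)·(2.343883 - 2.090000)/(1.725717 - (-2.958571)) = 2.250351; f(u_3) = -0.100249
u_4 = 2.250351 - (-0.100249)·(2.250351 - 2.343883)/(-0.100249 - (1.725717)) = 2.255486; f(u_4) = -0.003109

2.255486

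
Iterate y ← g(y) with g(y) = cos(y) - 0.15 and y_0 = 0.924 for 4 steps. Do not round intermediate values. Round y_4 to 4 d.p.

y_1 = g(0.924000) = 0.452633
y_2 = g(0.452633) = 0.749299
y_3 = g(0.749299) = 0.582167
y_4 = g(0.582167) = 0.685273

0.6853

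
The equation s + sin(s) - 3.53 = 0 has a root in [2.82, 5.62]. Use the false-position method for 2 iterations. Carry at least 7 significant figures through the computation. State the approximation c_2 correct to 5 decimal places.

f(2.820000) = -0.393922, f(5.620000) = 1.474370
step 1: c = 3.410369, f(c) = -0.385183 < 0 → new bracket [3.410369, 5.620000]
step 2: c = 3.868066, f(c) = -0.326171 < 0 → new bracket [3.868066, 5.620000]

3.86807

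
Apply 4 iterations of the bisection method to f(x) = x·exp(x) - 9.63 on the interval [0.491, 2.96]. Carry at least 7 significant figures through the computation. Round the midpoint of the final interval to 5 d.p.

f(0.491000) = -8.827731, f(2.960000) = 47.491996 (opposite signs)
step 1: m = 1.725500, f(m) = 0.059248 > 0 → root in [0.491000, 1.725500]
step 2: m = 1.108250, f(m) = -6.273052 < 0 → root in [1.108250, 1.725500]
step 3: m = 1.416875, f(m) = -3.786507 < 0 → root in [1.416875, 1.725500]
step 4: m = 1.571188, f(m) = -2.068881 < 0 → root in [1.571188, 1.725500]
Midpoint of [1.571188, 1.725500] = 1.648344

1.64834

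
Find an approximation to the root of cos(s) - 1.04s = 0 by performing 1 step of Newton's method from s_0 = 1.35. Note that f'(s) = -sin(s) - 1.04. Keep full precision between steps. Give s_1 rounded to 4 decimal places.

s_0 = 1.350000: f = -1.184993, f' = -2.015723 → s_1 = 1.350000 - (-1.184993)/(-2.015723) = 0.762125

0.7621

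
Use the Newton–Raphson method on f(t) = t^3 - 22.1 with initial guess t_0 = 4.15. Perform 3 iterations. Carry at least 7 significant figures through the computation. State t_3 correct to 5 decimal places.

2.80699

f'(t) = 3t^2
t_0 = 4.150000: f = 49.373375, f' = 51.667500 → t_1 = 4.150000 - (49.373375)/(51.667500) = 3.194402
t_1 = 3.194402: f = 10.496321, f' = 30.612607 → t_2 = 3.194402 - (10.496321)/(30.612607) = 2.851526
t_2 = 2.851526: f = 1.086328, f' = 24.393600 → t_3 = 2.851526 - (1.086328)/(24.393600) = 2.806993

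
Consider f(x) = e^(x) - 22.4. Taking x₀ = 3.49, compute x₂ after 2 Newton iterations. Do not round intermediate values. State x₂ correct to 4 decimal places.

3.1111

f'(x) = e^(x)
x_0 = 3.490000: f = 10.385948, f' = 32.785948 → x_1 = 3.490000 - (10.385948)/(32.785948) = 3.173220
x_1 = 3.173220: f = 1.484257, f' = 23.884257 → x_2 = 3.173220 - (1.484257)/(23.884257) = 3.111076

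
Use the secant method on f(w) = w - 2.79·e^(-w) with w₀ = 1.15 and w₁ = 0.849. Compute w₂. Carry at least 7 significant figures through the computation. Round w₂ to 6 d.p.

1.018728

Secant update: w_(k+1) = w_k − f(w_k)·(w_k − w_(k-1))/(f(w_k) − f(w_(k-1))).
f(w_0) = 0.266583, f(w_1) = -0.344681
w_2 = 0.849000 - (-0.344681)·(0.849000 - 1.150000)/(-0.344681 - (0.266583)) = 1.018728; f(w_2) = 0.011388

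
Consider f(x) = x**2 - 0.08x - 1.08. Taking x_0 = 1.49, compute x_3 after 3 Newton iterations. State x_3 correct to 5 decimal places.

f'(x) = 2x - 0.08
x_0 = 1.490000: f = 1.020900, f' = 2.900000 → x_1 = 1.490000 - (1.020900)/(2.900000) = 1.137966
x_1 = 1.137966: f = 0.123928, f' = 2.195931 → x_2 = 1.137966 - (0.123928)/(2.195931) = 1.081530
x_2 = 1.081530: f = 0.003185, f' = 2.083060 → x_3 = 1.081530 - (0.003185)/(2.083060) = 1.080001

1.08000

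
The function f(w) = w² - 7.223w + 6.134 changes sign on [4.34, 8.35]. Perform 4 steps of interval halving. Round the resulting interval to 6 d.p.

[6.094375, 6.345000]

f(4.340000) = -6.378220, f(8.350000) = 15.544450 (opposite signs)
step 1: m = 6.345000, f(m) = 0.563090 > 0 → root in [4.340000, 6.345000]
step 2: m = 5.342500, f(m) = -3.912571 < 0 → root in [5.342500, 6.345000]
step 3: m = 5.843750, f(m) = -1.925992 < 0 → root in [5.843750, 6.345000]
step 4: m = 6.094375, f(m) = -0.744264 < 0 → root in [6.094375, 6.345000]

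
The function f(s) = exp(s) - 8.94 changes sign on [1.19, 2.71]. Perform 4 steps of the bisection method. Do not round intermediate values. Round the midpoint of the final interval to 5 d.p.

2.18750

f(1.190000) = -5.652919, f(2.710000) = 6.089276 (opposite signs)
step 1: m = 1.950000, f(m) = -1.911312 < 0 → root in [1.950000, 2.710000]
step 2: m = 2.330000, f(m) = 1.337942 > 0 → root in [1.950000, 2.330000]
step 3: m = 2.140000, f(m) = -0.440562 < 0 → root in [2.140000, 2.330000]
step 4: m = 2.235000, f(m) = 0.406482 > 0 → root in [2.140000, 2.235000]
Midpoint of [2.140000, 2.235000] = 2.187500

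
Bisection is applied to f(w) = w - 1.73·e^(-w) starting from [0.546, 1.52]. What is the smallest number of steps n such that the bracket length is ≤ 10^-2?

7

Initial width b − a = 1.52 − 0.546 = 0.974000.
After n steps the width is (b−a)/2^n; need (b−a)/2^n ≤ 10^-2.
So n ≥ log₂(0.974000/10^-2) = log₂(97.4000) ≈ 6.6058.
Hence n = 7.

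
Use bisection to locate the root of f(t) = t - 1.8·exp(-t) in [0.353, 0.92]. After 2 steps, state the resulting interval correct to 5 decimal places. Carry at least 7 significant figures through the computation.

f(0.353000) = -0.911639, f(0.920000) = 0.202666 (opposite signs)
step 1: m = 0.636500, f(m) = -0.315954 < 0 → root in [0.636500, 0.920000]
step 2: m = 0.778250, f(m) = -0.048326 < 0 → root in [0.778250, 0.920000]

[0.77825, 0.92000]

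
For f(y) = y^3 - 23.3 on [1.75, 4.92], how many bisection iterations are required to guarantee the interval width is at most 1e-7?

25

Initial width b − a = 4.92 − 1.75 = 3.170000.
After n steps the width is (b−a)/2^n; need (b−a)/2^n ≤ 1e-7.
So n ≥ log₂(3.170000/1e-7) = log₂(31700000.0000) ≈ 24.9180.
Hence n = 25.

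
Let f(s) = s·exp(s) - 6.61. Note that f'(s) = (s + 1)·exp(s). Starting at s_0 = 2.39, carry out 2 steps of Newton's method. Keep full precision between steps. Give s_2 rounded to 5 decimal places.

Newton update: s ← s − f(s)/f'(s).
s_0 = 2.390000: f = 19.473251, f' = 36.996744 → s_1 = 2.390000 - (19.473251)/(36.996744) = 1.863650
s_1 = 1.863650: f = 5.405366, f' = 18.462590 → s_2 = 1.863650 - (5.405366)/(18.462590) = 1.570876

1.57088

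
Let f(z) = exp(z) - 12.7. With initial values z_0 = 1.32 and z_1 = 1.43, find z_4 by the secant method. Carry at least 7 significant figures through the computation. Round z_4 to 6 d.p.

f(z_0) = -8.956579, f(z_1) = -8.521301
z_2 = 1.430000 - (-8.521301)·(1.430000 - 1.320000)/(-8.521301 - (-8.956579)) = 3.583436; f(z_2) = 23.297029
z_3 = 3.583436 - (23.297029)·(3.583436 - 1.430000)/(23.297029 - (-8.521301)) = 2.006714; f(z_3) = -5.261166
z_4 = 2.006714 - (-5.261166)·(2.006714 - 3.583436)/(-5.261166 - (23.297029)) = 2.297188; f(z_4) = -2.753830

2.297188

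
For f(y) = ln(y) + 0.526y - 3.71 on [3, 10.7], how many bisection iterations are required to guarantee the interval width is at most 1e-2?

Initial width b − a = 10.7 − 3 = 7.700000.
After n steps the width is (b−a)/2^n; need (b−a)/2^n ≤ 1e-2.
So n ≥ log₂(7.700000/1e-2) = log₂(770.0000) ≈ 9.5887.
Hence n = 10.

10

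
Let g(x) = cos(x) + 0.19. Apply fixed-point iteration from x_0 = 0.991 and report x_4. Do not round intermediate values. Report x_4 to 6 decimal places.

0.895334

x_1 = g(0.991000) = 0.737854
x_2 = g(0.737854) = 0.929914
x_3 = g(0.929914) = 0.787903
x_4 = g(0.787903) = 0.895334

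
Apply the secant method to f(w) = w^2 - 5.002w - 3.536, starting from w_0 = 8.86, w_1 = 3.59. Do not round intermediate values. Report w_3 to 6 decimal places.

6.171508

f(w_0) = 30.645880, f(w_1) = -8.605080
w_2 = 3.590000 - (-8.605080)·(3.590000 - 8.860000)/(-8.605080 - (30.645880)) = 4.745354; f(w_2) = -4.753874
w_3 = 4.745354 - (-4.753874)·(4.745354 - 3.590000)/(-4.753874 - (-8.605080)) = 6.171508; f(w_3) = 3.681625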